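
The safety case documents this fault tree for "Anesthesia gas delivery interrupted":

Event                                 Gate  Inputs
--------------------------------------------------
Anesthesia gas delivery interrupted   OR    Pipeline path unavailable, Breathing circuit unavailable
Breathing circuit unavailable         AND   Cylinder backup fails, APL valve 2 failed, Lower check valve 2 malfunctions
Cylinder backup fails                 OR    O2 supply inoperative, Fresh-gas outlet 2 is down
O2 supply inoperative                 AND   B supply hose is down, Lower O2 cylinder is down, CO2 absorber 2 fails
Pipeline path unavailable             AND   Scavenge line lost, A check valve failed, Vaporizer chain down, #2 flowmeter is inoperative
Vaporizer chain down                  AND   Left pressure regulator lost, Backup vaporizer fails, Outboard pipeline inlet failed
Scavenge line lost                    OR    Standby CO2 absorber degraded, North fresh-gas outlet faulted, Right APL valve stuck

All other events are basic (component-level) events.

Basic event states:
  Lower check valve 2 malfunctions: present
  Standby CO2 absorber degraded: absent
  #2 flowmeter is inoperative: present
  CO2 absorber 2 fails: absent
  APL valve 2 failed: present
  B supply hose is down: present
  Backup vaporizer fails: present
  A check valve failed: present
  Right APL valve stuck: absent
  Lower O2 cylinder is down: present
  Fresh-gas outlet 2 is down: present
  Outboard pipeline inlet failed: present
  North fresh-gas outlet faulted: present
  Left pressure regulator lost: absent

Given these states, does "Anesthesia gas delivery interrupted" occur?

Scavenge line lost [OR]: Standby CO2 absorber degraded=not, North fresh-gas outlet faulted=occurs, Right APL valve stuck=not → at least one input occurs → occurs.
Vaporizer chain down [AND]: Left pressure regulator lost=not, Backup vaporizer fails=occurs, Outboard pipeline inlet failed=occurs → not all inputs occur → does not occur.
Pipeline path unavailable [AND]: Scavenge line lost=occurs, A check valve failed=occurs, Vaporizer chain down=not, #2 flowmeter is inoperative=occurs → not all inputs occur → does not occur.
O2 supply inoperative [AND]: B supply hose is down=occurs, Lower O2 cylinder is down=occurs, CO2 absorber 2 fails=not → not all inputs occur → does not occur.
Cylinder backup fails [OR]: O2 supply inoperative=not, Fresh-gas outlet 2 is down=occurs → at least one input occurs → occurs.
Breathing circuit unavailable [AND]: Cylinder backup fails=occurs, APL valve 2 failed=occurs, Lower check valve 2 malfunctions=occurs → all inputs occur → occurs.
Anesthesia gas delivery interrupted [OR]: Pipeline path unavailable=not, Breathing circuit unavailable=occurs → at least one input occurs → occurs.

Yes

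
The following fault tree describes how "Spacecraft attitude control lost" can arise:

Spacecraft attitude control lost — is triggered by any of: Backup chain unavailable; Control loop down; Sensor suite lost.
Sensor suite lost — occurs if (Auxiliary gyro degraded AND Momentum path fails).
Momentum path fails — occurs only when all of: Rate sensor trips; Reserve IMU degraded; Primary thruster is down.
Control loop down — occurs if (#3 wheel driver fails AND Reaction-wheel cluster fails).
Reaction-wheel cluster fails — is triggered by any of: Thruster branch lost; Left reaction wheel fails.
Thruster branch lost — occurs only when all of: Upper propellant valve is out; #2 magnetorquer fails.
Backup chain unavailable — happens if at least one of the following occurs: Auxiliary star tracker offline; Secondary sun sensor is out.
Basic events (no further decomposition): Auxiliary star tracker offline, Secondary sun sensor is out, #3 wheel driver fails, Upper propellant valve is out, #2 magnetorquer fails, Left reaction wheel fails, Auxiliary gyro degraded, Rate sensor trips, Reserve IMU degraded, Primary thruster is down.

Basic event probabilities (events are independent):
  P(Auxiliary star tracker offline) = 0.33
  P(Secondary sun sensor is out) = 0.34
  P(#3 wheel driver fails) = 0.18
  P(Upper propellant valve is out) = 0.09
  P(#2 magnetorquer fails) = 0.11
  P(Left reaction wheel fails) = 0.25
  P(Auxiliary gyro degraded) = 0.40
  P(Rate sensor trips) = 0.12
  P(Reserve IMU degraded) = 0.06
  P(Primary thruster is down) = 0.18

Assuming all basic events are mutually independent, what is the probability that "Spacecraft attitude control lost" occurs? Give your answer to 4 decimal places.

P(Backup chain unavailable) [OR] = 1 − (1−0.33) × (1−0.34) = 0.557800
P(Thruster branch lost) [AND] = 0.09 × 0.11 = 0.009900
P(Reaction-wheel cluster fails) [OR] = 1 − (1−0.009900) × (1−0.25) = 0.257425
P(Control loop down) [AND] = 0.18 × 0.257425 = 0.046337
P(Momentum path fails) [AND] = 0.12 × 0.06 × 0.18 = 0.001296
P(Sensor suite lost) [AND] = 0.40 × 0.001296 = 0.000518
P(Spacecraft attitude control lost) [OR] = 1 − (1−0.557800) × (1−0.046337) × (1−0.000518) = 0.578509
Rounded to 4 decimal places: P(Spacecraft attitude control lost) ≈ 0.5785.

0.5785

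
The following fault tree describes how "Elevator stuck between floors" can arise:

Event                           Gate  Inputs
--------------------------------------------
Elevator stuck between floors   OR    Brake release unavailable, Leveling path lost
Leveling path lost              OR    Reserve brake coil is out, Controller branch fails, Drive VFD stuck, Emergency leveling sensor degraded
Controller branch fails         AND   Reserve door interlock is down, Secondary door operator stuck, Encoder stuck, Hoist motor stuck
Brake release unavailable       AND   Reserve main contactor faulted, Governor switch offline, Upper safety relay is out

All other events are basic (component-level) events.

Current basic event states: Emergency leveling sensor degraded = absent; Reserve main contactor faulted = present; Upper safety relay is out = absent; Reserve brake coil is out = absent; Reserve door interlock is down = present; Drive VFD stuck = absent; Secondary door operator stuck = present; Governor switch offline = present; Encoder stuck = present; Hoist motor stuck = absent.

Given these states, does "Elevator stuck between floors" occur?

Brake release unavailable [AND]: Reserve main contactor faulted=occurs, Governor switch offline=occurs, Upper safety relay is out=not → not all inputs occur → does not occur.
Controller branch fails [AND]: Reserve door interlock is down=occurs, Secondary door operator stuck=occurs, Encoder stuck=occurs, Hoist motor stuck=not → not all inputs occur → does not occur.
Leveling path lost [OR]: Reserve brake coil is out=not, Controller branch fails=not, Drive VFD stuck=not, Emergency leveling sensor degraded=not → no input occurs → does not occur.
Elevator stuck between floors [OR]: Brake release unavailable=not, Leveling path lost=not → no input occurs → does not occur.

No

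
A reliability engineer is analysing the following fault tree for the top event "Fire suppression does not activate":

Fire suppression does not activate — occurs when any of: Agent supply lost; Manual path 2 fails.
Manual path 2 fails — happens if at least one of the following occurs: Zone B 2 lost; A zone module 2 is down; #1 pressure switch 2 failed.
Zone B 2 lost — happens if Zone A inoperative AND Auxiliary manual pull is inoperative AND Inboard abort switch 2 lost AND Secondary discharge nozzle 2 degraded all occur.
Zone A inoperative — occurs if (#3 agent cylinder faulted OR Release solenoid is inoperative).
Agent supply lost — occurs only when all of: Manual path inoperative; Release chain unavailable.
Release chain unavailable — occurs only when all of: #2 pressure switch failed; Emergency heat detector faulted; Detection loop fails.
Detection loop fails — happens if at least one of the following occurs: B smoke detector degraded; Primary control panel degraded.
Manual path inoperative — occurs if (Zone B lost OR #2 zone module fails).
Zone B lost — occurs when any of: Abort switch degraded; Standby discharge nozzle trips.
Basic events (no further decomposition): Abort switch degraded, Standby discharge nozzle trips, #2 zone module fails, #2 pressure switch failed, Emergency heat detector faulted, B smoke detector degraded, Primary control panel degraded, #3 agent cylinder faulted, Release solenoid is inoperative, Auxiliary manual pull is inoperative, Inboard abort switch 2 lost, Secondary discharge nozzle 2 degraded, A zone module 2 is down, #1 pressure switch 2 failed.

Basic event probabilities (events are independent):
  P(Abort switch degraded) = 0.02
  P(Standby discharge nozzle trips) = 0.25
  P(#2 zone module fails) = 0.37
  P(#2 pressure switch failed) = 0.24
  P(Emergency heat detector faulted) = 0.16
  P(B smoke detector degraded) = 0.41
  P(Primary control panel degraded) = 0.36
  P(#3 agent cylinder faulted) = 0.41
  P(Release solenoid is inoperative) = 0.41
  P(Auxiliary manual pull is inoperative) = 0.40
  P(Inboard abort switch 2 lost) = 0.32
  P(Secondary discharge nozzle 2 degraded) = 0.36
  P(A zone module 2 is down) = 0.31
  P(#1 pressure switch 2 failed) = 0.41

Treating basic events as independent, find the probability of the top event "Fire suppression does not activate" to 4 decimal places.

0.6102

P(Zone B lost) [OR] = 1 − (1−0.02) × (1−0.25) = 0.265000
P(Manual path inoperative) [OR] = 1 − (1−0.265000) × (1−0.37) = 0.536950
P(Detection loop fails) [OR] = 1 − (1−0.41) × (1−0.36) = 0.622400
P(Release chain unavailable) [AND] = 0.24 × 0.16 × 0.622400 = 0.023900
P(Agent supply lost) [AND] = 0.536950 × 0.023900 = 0.012833
P(Zone A inoperative) [OR] = 1 − (1−0.41) × (1−0.41) = 0.651900
P(Zone B 2 lost) [AND] = 0.651900 × 0.40 × 0.32 × 0.36 = 0.030040
P(Manual path 2 fails) [OR] = 1 − (1−0.030040) × (1−0.31) × (1−0.41) = 0.605129
P(Fire suppression does not activate) [OR] = 1 − (1−0.012833) × (1−0.605129) = 0.610196
Rounded to 4 decimal places: P(Fire suppression does not activate) ≈ 0.6102.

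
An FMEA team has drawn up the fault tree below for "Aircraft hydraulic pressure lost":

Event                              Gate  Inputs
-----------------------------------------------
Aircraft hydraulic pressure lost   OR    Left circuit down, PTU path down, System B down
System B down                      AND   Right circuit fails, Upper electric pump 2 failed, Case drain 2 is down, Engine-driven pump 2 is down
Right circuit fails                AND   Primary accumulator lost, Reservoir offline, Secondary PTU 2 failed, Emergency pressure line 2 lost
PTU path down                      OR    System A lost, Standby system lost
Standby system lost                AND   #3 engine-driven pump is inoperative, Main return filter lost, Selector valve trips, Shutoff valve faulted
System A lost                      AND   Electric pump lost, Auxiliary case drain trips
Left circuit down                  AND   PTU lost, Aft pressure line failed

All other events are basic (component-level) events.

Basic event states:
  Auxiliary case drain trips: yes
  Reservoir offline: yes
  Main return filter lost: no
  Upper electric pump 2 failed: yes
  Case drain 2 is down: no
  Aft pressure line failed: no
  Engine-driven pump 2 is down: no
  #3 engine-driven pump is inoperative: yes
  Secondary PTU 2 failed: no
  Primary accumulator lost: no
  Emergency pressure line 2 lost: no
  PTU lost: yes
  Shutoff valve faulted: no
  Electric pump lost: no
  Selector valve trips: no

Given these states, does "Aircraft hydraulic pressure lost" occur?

Left circuit down [AND]: PTU lost=occurs, Aft pressure line failed=not → not all inputs occur → does not occur.
System A lost [AND]: Electric pump lost=not, Auxiliary case drain trips=occurs → not all inputs occur → does not occur.
Standby system lost [AND]: #3 engine-driven pump is inoperative=occurs, Main return filter lost=not, Selector valve trips=not, Shutoff valve faulted=not → not all inputs occur → does not occur.
PTU path down [OR]: System A lost=not, Standby system lost=not → no input occurs → does not occur.
Right circuit fails [AND]: Primary accumulator lost=not, Reservoir offline=occurs, Secondary PTU 2 failed=not, Emergency pressure line 2 lost=not → not all inputs occur → does not occur.
System B down [AND]: Right circuit fails=not, Upper electric pump 2 failed=occurs, Case drain 2 is down=not, Engine-driven pump 2 is down=not → not all inputs occur → does not occur.
Aircraft hydraulic pressure lost [OR]: Left circuit down=not, PTU path down=not, System B down=not → no input occurs → does not occur.

No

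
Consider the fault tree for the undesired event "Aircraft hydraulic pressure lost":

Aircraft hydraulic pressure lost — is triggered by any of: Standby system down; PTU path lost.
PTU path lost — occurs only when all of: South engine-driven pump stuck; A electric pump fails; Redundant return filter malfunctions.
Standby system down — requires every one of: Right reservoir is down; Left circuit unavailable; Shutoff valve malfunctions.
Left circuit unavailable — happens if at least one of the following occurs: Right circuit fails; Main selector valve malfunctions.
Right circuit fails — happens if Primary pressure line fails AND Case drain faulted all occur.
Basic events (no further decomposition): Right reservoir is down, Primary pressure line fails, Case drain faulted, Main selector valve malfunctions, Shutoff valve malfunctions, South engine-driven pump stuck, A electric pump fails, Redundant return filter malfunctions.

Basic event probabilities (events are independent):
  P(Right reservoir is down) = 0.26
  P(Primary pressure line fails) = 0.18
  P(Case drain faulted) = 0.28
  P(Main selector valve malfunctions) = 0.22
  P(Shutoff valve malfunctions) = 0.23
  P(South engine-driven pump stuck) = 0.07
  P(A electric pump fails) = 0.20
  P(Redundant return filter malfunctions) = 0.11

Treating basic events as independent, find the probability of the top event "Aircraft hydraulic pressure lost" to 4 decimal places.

P(Right circuit fails) [AND] = 0.18 × 0.28 = 0.050400
P(Left circuit unavailable) [OR] = 1 − (1−0.050400) × (1−0.22) = 0.259312
P(Standby system down) [AND] = 0.26 × 0.259312 × 0.23 = 0.015507
P(PTU path lost) [AND] = 0.07 × 0.20 × 0.11 = 0.001540
P(Aircraft hydraulic pressure lost) [OR] = 1 − (1−0.015507) × (1−0.001540) = 0.017023
Rounded to 4 decimal places: P(Aircraft hydraulic pressure lost) ≈ 0.0170.

0.0170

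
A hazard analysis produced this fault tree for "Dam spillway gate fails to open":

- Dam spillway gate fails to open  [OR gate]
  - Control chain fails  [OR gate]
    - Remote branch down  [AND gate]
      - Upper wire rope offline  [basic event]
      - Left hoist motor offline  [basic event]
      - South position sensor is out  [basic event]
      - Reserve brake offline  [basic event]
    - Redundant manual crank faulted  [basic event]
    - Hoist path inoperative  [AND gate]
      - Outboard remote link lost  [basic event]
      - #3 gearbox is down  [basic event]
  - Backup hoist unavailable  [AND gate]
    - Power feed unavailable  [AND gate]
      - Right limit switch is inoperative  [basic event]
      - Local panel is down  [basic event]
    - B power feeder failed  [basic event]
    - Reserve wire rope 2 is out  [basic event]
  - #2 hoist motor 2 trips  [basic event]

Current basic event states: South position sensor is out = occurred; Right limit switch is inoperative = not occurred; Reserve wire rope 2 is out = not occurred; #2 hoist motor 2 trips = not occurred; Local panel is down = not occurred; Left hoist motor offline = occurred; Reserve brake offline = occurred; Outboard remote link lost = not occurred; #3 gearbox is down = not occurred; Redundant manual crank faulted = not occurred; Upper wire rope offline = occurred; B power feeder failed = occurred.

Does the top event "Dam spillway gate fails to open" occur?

Yes

Remote branch down [AND]: Upper wire rope offline=occurs, Left hoist motor offline=occurs, South position sensor is out=occurs, Reserve brake offline=occurs → all inputs occur → occurs.
Hoist path inoperative [AND]: Outboard remote link lost=not, #3 gearbox is down=not → not all inputs occur → does not occur.
Control chain fails [OR]: Remote branch down=occurs, Redundant manual crank faulted=not, Hoist path inoperative=not → at least one input occurs → occurs.
Power feed unavailable [AND]: Right limit switch is inoperative=not, Local panel is down=not → not all inputs occur → does not occur.
Backup hoist unavailable [AND]: Power feed unavailable=not, B power feeder failed=occurs, Reserve wire rope 2 is out=not → not all inputs occur → does not occur.
Dam spillway gate fails to open [OR]: Control chain fails=occurs, Backup hoist unavailable=not, #2 hoist motor 2 trips=not → at least one input occurs → occurs.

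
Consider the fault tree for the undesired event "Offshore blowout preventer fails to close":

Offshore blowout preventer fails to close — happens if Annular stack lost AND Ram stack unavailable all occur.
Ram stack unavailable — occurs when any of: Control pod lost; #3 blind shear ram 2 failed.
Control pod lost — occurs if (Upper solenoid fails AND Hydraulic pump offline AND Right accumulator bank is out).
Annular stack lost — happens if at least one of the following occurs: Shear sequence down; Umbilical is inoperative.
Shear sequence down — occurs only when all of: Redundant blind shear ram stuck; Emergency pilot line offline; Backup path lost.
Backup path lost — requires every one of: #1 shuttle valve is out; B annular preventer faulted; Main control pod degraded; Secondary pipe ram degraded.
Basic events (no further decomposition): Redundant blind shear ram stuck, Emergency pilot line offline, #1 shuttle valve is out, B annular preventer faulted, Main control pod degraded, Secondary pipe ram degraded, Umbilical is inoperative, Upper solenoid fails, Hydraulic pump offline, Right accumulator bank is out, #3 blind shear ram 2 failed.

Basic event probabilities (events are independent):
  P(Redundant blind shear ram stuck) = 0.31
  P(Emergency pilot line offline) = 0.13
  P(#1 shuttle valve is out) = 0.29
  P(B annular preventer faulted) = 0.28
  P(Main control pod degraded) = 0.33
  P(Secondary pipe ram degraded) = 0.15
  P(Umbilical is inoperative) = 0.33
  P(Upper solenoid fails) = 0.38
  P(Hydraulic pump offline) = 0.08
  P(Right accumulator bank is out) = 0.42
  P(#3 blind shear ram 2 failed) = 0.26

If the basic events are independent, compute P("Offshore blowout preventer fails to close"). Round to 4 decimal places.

0.0889

P(Backup path lost) [AND] = 0.29 × 0.28 × 0.33 × 0.15 = 0.004019
P(Shear sequence down) [AND] = 0.31 × 0.13 × 0.004019 = 0.000162
P(Annular stack lost) [OR] = 1 − (1−0.000162) × (1−0.33) = 0.330109
P(Control pod lost) [AND] = 0.38 × 0.08 × 0.42 = 0.012768
P(Ram stack unavailable) [OR] = 1 − (1−0.012768) × (1−0.26) = 0.269448
P(Offshore blowout preventer fails to close) [AND] = 0.330109 × 0.269448 = 0.088947
Rounded to 4 decimal places: P(Offshore blowout preventer fails to close) ≈ 0.0889.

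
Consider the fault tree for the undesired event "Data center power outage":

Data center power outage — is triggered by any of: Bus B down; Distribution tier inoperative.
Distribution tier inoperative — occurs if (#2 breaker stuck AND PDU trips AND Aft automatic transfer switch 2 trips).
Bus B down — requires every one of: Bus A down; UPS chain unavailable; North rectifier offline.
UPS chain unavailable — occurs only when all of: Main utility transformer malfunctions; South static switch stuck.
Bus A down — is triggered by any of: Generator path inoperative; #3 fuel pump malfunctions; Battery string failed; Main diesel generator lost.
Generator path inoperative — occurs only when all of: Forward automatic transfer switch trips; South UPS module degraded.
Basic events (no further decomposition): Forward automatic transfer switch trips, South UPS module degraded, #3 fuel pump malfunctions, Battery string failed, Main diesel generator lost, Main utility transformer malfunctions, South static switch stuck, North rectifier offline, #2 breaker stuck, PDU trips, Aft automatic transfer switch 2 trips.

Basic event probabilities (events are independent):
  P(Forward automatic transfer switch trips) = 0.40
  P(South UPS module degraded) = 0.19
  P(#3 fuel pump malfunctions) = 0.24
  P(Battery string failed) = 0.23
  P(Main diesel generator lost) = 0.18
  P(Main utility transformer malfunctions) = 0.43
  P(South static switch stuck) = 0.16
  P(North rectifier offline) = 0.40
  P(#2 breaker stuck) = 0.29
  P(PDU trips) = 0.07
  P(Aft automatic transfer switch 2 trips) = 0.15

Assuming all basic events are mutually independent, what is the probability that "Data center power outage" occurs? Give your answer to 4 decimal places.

0.0183

P(Generator path inoperative) [AND] = 0.40 × 0.19 = 0.076000
P(Bus A down) [OR] = 1 − (1−0.076000) × (1−0.24) × (1−0.23) × (1−0.18) = 0.556606
P(UPS chain unavailable) [AND] = 0.43 × 0.16 = 0.068800
P(Bus B down) [AND] = 0.556606 × 0.068800 × 0.40 = 0.015318
P(Distribution tier inoperative) [AND] = 0.29 × 0.07 × 0.15 = 0.003045
P(Data center power outage) [OR] = 1 − (1−0.015318) × (1−0.003045) = 0.018316
Rounded to 4 decimal places: P(Data center power outage) ≈ 0.0183.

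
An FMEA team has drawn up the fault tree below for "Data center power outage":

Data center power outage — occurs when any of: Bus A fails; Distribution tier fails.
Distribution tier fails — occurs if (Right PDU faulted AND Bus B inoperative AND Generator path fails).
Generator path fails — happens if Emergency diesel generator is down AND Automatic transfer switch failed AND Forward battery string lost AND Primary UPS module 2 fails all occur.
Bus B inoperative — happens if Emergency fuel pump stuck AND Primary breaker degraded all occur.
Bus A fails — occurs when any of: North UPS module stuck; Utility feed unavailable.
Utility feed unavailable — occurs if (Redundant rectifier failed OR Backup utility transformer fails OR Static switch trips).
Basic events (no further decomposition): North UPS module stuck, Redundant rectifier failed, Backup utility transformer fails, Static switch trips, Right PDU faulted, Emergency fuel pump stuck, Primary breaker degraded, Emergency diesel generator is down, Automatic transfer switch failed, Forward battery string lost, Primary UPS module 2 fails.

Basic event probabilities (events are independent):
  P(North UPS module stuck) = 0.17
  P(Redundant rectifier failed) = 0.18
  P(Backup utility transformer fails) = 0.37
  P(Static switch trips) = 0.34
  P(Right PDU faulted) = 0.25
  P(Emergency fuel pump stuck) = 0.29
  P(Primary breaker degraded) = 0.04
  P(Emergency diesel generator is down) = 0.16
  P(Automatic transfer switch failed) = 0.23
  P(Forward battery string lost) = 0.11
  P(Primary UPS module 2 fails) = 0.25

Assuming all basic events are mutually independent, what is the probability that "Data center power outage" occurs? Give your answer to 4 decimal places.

0.7170

P(Utility feed unavailable) [OR] = 1 − (1−0.18) × (1−0.37) × (1−0.34) = 0.659044
P(Bus A fails) [OR] = 1 − (1−0.17) × (1−0.659044) = 0.717007
P(Bus B inoperative) [AND] = 0.29 × 0.04 = 0.011600
P(Generator path fails) [AND] = 0.16 × 0.23 × 0.11 × 0.25 = 0.001012
P(Distribution tier fails) [AND] = 0.25 × 0.011600 × 0.001012 = 0.000003
P(Data center power outage) [OR] = 1 − (1−0.717007) × (1−0.000003) = 0.717008
Rounded to 4 decimal places: P(Data center power outage) ≈ 0.7170.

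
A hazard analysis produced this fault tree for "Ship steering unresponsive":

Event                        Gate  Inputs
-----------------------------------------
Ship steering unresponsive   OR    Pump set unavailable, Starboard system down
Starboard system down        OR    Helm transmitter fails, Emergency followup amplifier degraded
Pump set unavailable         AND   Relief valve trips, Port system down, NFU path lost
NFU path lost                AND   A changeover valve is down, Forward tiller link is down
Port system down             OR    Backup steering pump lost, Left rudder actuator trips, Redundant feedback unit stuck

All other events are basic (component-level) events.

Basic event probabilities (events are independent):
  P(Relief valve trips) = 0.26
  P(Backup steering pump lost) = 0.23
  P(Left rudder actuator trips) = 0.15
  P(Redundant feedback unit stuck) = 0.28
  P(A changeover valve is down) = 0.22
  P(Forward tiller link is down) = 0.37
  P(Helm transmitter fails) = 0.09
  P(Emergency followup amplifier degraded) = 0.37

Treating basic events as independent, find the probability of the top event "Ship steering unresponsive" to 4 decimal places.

P(Port system down) [OR] = 1 − (1−0.23) × (1−0.15) × (1−0.28) = 0.528760
P(NFU path lost) [AND] = 0.22 × 0.37 = 0.081400
P(Pump set unavailable) [AND] = 0.26 × 0.528760 × 0.081400 = 0.011191
P(Starboard system down) [OR] = 1 − (1−0.09) × (1−0.37) = 0.426700
P(Ship steering unresponsive) [OR] = 1 − (1−0.011191) × (1−0.426700) = 0.433116
Rounded to 4 decimal places: P(Ship steering unresponsive) ≈ 0.4331.

0.4331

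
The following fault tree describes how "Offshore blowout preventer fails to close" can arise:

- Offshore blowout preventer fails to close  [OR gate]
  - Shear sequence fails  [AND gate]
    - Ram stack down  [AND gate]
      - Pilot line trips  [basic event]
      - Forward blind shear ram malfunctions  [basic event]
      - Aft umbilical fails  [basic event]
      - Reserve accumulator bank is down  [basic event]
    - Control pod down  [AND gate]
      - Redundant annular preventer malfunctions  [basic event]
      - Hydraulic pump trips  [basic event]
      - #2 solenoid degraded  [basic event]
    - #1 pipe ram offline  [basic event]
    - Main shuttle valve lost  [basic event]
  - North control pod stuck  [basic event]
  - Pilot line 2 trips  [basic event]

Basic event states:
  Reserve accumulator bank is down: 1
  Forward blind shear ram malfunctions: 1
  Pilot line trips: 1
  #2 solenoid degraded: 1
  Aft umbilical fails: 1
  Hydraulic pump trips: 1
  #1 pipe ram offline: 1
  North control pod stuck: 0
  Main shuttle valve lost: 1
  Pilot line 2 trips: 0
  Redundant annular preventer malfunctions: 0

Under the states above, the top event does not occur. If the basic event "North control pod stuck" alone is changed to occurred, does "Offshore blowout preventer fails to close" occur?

Yes

Counterfactual: set "North control pod stuck" to occurred.
Ram stack down [AND]: Pilot line trips=occurs, Forward blind shear ram malfunctions=occurs, Aft umbilical fails=occurs, Reserve accumulator bank is down=occurs → all inputs occur → occurs.
Control pod down [AND]: Redundant annular preventer malfunctions=not, Hydraulic pump trips=occurs, #2 solenoid degraded=occurs → not all inputs occur → does not occur.
Shear sequence fails [AND]: Ram stack down=occurs, Control pod down=not, #1 pipe ram offline=occurs, Main shuttle valve lost=occurs → not all inputs occur → does not occur.
Offshore blowout preventer fails to close [OR]: Shear sequence fails=not, North control pod stuck=occurs, Pilot line 2 trips=not → at least one input occurs → occurs.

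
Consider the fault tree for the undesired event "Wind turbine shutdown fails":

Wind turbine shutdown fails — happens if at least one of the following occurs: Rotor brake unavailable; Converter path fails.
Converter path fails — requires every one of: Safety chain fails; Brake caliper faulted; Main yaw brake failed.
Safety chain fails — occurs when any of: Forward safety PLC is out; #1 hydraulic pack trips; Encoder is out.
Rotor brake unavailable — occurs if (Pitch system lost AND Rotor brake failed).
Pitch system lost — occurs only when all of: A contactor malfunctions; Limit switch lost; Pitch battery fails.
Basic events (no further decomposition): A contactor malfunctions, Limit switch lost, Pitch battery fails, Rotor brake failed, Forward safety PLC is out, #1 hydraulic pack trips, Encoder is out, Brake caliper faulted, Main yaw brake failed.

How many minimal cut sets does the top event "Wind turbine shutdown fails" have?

Pitch system lost [AND]: one cut set from each child combined → 1 × 1 × 1 = 1 cut set(s).
Rotor brake unavailable [AND]: one cut set from each child combined → 1 × 1 = 1 cut set(s).
Safety chain fails [OR]: union of children's cut sets → 3 cut set(s).
Converter path fails [AND]: one cut set from each child combined → 3 × 1 × 1 = 3 cut set(s).
Wind turbine shutdown fails [OR]: union of children's cut sets → 4 cut set(s).
Minimal cut sets: {A contactor malfunctions, Limit switch lost, Pitch battery fails, Rotor brake failed}; {Brake caliper faulted, Forward safety PLC is out, Main yaw brake failed}; {#1 hydraulic pack trips, Brake caliper faulted, Main yaw brake failed}; {Brake caliper faulted, Encoder is out, Main yaw brake failed}.

4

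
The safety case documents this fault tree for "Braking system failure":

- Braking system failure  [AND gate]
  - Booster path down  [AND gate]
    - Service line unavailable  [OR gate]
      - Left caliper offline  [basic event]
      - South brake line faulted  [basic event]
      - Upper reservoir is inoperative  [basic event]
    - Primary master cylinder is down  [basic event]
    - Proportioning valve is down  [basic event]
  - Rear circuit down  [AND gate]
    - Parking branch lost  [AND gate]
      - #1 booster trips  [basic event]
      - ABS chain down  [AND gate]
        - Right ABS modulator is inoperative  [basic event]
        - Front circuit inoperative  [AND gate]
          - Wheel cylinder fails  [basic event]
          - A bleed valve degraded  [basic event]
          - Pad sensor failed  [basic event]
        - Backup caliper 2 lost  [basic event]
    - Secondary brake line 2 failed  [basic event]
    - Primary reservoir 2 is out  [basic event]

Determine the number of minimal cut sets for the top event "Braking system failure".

Service line unavailable [OR]: union of children's cut sets → 3 cut set(s).
Booster path down [AND]: one cut set from each child combined → 3 × 1 × 1 = 3 cut set(s).
Front circuit inoperative [AND]: one cut set from each child combined → 1 × 1 × 1 = 1 cut set(s).
ABS chain down [AND]: one cut set from each child combined → 1 × 1 × 1 = 1 cut set(s).
Parking branch lost [AND]: one cut set from each child combined → 1 × 1 = 1 cut set(s).
Rear circuit down [AND]: one cut set from each child combined → 1 × 1 × 1 = 1 cut set(s).
Braking system failure [AND]: one cut set from each child combined → 3 × 1 = 3 cut set(s).
Minimal cut sets: {#1 booster trips, A bleed valve degraded, Backup caliper 2 lost, Left caliper offline, Pad sensor failed, Primary master cylinder is down, Primary reservoir 2 is out, Proportioning valve is down, Right ABS modulator is inoperative, Secondary brake line 2 failed, Wheel cylinder fails}; {#1 booster trips, A bleed valve degraded, Backup caliper 2 lost, Pad sensor failed, Primary master cylinder is down, Primary reservoir 2 is out, Proportioning valve is down, Right ABS modulator is inoperative, Secondary brake line 2 failed, South brake line faulted, Wheel cylinder fails}; {#1 booster trips, A bleed valve degraded, Backup caliper 2 lost, Pad sensor failed, Primary master cylinder is down, Primary reservoir 2 is out, Proportioning valve is down, Right ABS modulator is inoperative, Secondary brake line 2 failed, Upper reservoir is inoperative, Wheel cylinder fails}.

3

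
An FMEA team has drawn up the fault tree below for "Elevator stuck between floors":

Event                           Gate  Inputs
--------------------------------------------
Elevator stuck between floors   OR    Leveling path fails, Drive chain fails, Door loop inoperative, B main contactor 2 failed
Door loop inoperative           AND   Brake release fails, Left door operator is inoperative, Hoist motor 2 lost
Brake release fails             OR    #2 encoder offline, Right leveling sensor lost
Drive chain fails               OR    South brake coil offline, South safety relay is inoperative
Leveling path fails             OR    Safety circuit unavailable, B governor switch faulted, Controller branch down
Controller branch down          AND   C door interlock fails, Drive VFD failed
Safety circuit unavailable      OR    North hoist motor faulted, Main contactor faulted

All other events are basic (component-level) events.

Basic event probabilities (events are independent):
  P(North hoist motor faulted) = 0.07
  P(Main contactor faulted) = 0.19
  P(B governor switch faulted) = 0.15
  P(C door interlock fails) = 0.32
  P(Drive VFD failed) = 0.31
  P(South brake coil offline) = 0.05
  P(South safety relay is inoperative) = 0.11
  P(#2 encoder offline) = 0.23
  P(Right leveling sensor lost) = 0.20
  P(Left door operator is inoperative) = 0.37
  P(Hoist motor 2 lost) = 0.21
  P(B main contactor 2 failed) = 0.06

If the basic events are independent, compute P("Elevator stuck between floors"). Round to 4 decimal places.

0.5553

P(Safety circuit unavailable) [OR] = 1 − (1−0.07) × (1−0.19) = 0.246700
P(Controller branch down) [AND] = 0.32 × 0.31 = 0.099200
P(Leveling path fails) [OR] = 1 − (1−0.246700) × (1−0.15) × (1−0.099200) = 0.423213
P(Drive chain fails) [OR] = 1 − (1−0.05) × (1−0.11) = 0.154500
P(Brake release fails) [OR] = 1 − (1−0.23) × (1−0.20) = 0.384000
P(Door loop inoperative) [AND] = 0.384000 × 0.37 × 0.21 = 0.029837
P(Elevator stuck between floors) [OR] = 1 − (1−0.423213) × (1−0.154500) × (1−0.029837) × (1−0.06) = 0.555265
Rounded to 4 decimal places: P(Elevator stuck between floors) ≈ 0.5553.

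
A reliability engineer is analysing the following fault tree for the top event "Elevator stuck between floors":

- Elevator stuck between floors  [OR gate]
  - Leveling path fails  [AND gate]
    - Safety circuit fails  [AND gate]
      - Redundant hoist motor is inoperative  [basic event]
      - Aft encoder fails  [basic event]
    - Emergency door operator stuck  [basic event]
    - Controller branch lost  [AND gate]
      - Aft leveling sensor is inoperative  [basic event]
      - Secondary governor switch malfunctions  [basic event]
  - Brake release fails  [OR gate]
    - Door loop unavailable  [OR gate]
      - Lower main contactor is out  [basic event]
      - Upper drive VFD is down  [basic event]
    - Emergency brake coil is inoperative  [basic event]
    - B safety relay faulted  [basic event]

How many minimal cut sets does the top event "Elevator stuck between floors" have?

Safety circuit fails [AND]: one cut set from each child combined → 1 × 1 = 1 cut set(s).
Controller branch lost [AND]: one cut set from each child combined → 1 × 1 = 1 cut set(s).
Leveling path fails [AND]: one cut set from each child combined → 1 × 1 × 1 = 1 cut set(s).
Door loop unavailable [OR]: union of children's cut sets → 2 cut set(s).
Brake release fails [OR]: union of children's cut sets → 4 cut set(s).
Elevator stuck between floors [OR]: union of children's cut sets → 5 cut set(s).
Minimal cut sets: {Aft encoder fails, Aft leveling sensor is inoperative, Emergency door operator stuck, Redundant hoist motor is inoperative, Secondary governor switch malfunctions}; {Lower main contactor is out}; {Upper drive VFD is down}; {Emergency brake coil is inoperative}; {B safety relay faulted}.

5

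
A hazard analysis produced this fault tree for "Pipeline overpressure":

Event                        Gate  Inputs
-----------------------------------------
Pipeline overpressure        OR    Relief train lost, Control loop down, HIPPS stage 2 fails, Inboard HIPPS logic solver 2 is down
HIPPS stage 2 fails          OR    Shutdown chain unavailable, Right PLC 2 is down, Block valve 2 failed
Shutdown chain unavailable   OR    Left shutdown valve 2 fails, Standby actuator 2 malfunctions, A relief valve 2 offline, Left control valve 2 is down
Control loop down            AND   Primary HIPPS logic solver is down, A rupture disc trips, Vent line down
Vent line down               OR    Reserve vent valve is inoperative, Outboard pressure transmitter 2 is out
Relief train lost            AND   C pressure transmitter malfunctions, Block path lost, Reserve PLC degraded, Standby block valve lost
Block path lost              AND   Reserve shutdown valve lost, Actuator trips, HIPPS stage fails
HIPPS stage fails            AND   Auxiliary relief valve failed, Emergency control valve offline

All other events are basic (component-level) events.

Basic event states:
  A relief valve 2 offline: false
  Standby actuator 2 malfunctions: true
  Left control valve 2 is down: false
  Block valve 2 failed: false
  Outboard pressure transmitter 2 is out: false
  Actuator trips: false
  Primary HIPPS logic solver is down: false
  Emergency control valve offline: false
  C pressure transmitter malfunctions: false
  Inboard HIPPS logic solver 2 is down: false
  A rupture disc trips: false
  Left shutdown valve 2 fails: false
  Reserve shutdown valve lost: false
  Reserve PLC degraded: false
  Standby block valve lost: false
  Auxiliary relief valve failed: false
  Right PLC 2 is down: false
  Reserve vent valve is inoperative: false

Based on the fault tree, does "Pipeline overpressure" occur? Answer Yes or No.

HIPPS stage fails [AND]: Auxiliary relief valve failed=not, Emergency control valve offline=not → not all inputs occur → does not occur.
Block path lost [AND]: Reserve shutdown valve lost=not, Actuator trips=not, HIPPS stage fails=not → not all inputs occur → does not occur.
Relief train lost [AND]: C pressure transmitter malfunctions=not, Block path lost=not, Reserve PLC degraded=not, Standby block valve lost=not → not all inputs occur → does not occur.
Vent line down [OR]: Reserve vent valve is inoperative=not, Outboard pressure transmitter 2 is out=not → no input occurs → does not occur.
Control loop down [AND]: Primary HIPPS logic solver is down=not, A rupture disc trips=not, Vent line down=not → not all inputs occur → does not occur.
Shutdown chain unavailable [OR]: Left shutdown valve 2 fails=not, Standby actuator 2 malfunctions=occurs, A relief valve 2 offline=not, Left control valve 2 is down=not → at least one input occurs → occurs.
HIPPS stage 2 fails [OR]: Shutdown chain unavailable=occurs, Right PLC 2 is down=not, Block valve 2 failed=not → at least one input occurs → occurs.
Pipeline overpressure [OR]: Relief train lost=not, Control loop down=not, HIPPS stage 2 fails=occurs, Inboard HIPPS logic solver 2 is down=not → at least one input occurs → occurs.

Yes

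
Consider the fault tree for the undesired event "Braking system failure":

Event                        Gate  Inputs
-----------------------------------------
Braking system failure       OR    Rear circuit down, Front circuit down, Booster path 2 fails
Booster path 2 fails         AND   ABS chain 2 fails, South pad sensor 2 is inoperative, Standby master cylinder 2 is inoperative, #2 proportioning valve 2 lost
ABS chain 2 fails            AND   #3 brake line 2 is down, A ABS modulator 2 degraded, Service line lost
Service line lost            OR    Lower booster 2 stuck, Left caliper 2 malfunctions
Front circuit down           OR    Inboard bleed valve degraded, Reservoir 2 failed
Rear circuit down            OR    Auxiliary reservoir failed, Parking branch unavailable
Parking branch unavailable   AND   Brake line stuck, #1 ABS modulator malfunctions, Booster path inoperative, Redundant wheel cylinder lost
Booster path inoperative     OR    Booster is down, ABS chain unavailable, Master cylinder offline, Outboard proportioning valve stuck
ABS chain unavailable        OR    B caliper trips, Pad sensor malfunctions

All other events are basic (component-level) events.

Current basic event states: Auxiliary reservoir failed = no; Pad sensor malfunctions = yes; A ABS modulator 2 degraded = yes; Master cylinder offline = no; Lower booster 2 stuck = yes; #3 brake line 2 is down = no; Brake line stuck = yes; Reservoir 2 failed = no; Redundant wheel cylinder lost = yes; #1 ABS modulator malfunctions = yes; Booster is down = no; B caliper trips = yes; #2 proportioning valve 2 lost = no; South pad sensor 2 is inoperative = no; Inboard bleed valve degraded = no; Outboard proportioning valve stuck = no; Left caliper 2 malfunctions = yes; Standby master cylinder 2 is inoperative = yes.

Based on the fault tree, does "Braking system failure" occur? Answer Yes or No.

ABS chain unavailable [OR]: B caliper trips=occurs, Pad sensor malfunctions=occurs → at least one input occurs → occurs.
Booster path inoperative [OR]: Booster is down=not, ABS chain unavailable=occurs, Master cylinder offline=not, Outboard proportioning valve stuck=not → at least one input occurs → occurs.
Parking branch unavailable [AND]: Brake line stuck=occurs, #1 ABS modulator malfunctions=occurs, Booster path inoperative=occurs, Redundant wheel cylinder lost=occurs → all inputs occur → occurs.
Rear circuit down [OR]: Auxiliary reservoir failed=not, Parking branch unavailable=occurs → at least one input occurs → occurs.
Front circuit down [OR]: Inboard bleed valve degraded=not, Reservoir 2 failed=not → no input occurs → does not occur.
Service line lost [OR]: Lower booster 2 stuck=occurs, Left caliper 2 malfunctions=occurs → at least one input occurs → occurs.
ABS chain 2 fails [AND]: #3 brake line 2 is down=not, A ABS modulator 2 degraded=occurs, Service line lost=occurs → not all inputs occur → does not occur.
Booster path 2 fails [AND]: ABS chain 2 fails=not, South pad sensor 2 is inoperative=not, Standby master cylinder 2 is inoperative=occurs, #2 proportioning valve 2 lost=not → not all inputs occur → does not occur.
Braking system failure [OR]: Rear circuit down=occurs, Front circuit down=not, Booster path 2 fails=not → at least one input occurs → occurs.

Yes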